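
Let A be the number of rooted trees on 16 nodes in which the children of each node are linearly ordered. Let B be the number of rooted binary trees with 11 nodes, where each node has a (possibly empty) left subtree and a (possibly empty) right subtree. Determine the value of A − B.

9636059

A rooted plane tree on 16 nodes has 15 edges, and such trees are counted by C_15. So A = C_15 = 9694845.
Binary trees (left/right distinguished) on n nodes are counted by C_n; here n = 11. So B = C_11 = 58786.
A − B = 9694845 − 58786 = 9636059.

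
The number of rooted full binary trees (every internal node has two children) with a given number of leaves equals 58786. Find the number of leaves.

Full binary trees with L leaves are counted by C_{L−1}. Since C_11 = 58786, the index is 11.
So the index is 11, and the number of leaves is 11 + 1 = 12.

12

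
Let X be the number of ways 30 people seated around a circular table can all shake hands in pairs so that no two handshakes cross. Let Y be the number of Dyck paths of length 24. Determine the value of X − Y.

9486833

Non-crossing handshake pairings of 2n people are counted by C_n; 30 people gives n = 15. So X = C_15 = 9694845.
Paths of 12 up- and 12 down-steps that never dip below the axis are Dyck paths; their count is C_12. So Y = C_12 = 208012.
X − Y = 9694845 − 208012 = 9486833.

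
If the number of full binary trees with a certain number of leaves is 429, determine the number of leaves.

Full binary trees with L leaves are counted by C_{L−1}. Since C_7 = 429, the index is 7.
So the index is 7, and the number of leaves is 7 + 1 = 8.

8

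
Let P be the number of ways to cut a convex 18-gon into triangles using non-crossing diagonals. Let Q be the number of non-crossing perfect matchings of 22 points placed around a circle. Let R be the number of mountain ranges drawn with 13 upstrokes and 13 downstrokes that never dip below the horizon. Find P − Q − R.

The number of triangulations of an 18-gon is the Catalan number C_16 (index = sides − 2). So P = C_16 = 35357670.
Pairing 22 circle points by 11 non-crossing chords gives C_11 matchings. So Q = C_11 = 58786.
Dyck paths of semilength n (length 2n) are counted by C_n; here n = 13. So R = C_13 = 742900.
P − Q − R = 35357670 − 58786 − 742900 = 34555984.

34555984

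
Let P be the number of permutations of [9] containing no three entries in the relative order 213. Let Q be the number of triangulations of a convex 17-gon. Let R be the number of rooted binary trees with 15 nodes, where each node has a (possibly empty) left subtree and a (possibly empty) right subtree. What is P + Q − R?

For any fixed pattern of length 3, the pattern-avoiding permutations of [9] number C_9. So P = C_9 = 4862.
The number of triangulations of a 17-gon is the Catalan number C_15 (index = sides − 2). So Q = C_15 = 9694845.
Binary trees (left/right distinguished) on n nodes are counted by C_n; here n = 15. So R = C_15 = 9694845.
P + Q − R = 4862 + 9694845 − 9694845 = 4862.

4862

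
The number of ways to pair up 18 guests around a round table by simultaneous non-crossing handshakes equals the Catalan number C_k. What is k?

With 18 = 2·9 people, non-crossing handshake pairings are non-crossing perfect matchings on a circle, counted by C_9.

9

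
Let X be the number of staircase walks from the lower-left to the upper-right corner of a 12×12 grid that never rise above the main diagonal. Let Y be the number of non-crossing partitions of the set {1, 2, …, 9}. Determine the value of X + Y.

Sub-diagonal monotone paths from (0,0) to (12,12) biject with Dyck paths of semilength 12, giving C_12. So X = C_12 = 208012.
Non-crossing partitions of an n-element set are counted by C_n; here n = 9. So Y = C_9 = 4862.
X + Y = 208012 + 4862 = 212874.

212874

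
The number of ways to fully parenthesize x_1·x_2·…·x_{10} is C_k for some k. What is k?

Parenthesizations of m factors correspond to full binary trees with m leaves, counted by C_{m−1}; m = 10 gives C_9.

9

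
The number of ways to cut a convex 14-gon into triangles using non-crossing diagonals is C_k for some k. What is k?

12

Triangulations of a convex m-gon are counted by C_{m−2}; with m = 14 this is C_12.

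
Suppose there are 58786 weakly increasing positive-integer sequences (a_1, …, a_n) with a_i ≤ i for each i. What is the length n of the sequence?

Such sub-staircase sequences of length n are counted by C_n, and C_11 = 58786.

11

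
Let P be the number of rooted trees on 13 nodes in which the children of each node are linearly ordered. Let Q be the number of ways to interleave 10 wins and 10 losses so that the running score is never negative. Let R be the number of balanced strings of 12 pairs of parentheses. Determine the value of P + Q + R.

432820

A rooted plane tree on 13 nodes has 12 edges, and such trees are counted by C_12. So P = C_12 = 208012.
Reading a vote for the leader as '(' and for the other as ')' turns such a sequence into a balanced string of 10 pairs, so the count is C_10. So Q = C_10 = 16796.
A balanced arrangement of 12 bracket pairs is a Dyck word of semilength 12, so the count is C_12. So R = C_12 = 208012.
P + Q + R = 208012 + 16796 + 208012 = 432820.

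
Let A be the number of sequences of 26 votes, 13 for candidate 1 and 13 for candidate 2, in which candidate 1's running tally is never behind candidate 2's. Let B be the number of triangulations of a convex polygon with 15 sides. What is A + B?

1485800

Ballot sequences with n votes each where one side never trails are Dyck words, counted by C_n; here n = 13. So A = C_13 = 742900.
A convex 15-gon is triangulated into 13 triangles, and the number of such triangulations is the Catalan number C_{15−2} = C_13. So B = C_13 = 742900.
A + B = 742900 + 742900 = 1485800.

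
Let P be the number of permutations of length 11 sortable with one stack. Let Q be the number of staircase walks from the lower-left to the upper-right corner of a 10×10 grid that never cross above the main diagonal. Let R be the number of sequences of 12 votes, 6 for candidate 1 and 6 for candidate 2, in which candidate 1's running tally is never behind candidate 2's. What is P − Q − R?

Stack-sortable permutations are exactly the 231-avoiding ones, counted by C_n; here n = 11. So P = C_11 = 58786.
Monotone paths in an n×n grid that stay weakly below the diagonal are counted by C_n; here n = 10. So Q = C_10 = 16796.
Ballot sequences with n votes each where one side never trails are Dyck words, counted by C_n; here n = 6. So R = C_6 = 132.
P − Q − R = 58786 − 16796 − 132 = 41858.

41858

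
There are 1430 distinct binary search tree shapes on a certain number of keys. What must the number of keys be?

8

Binary search tree shapes on n keys are counted by C_n. Since C_8 = 1430, the index is 8.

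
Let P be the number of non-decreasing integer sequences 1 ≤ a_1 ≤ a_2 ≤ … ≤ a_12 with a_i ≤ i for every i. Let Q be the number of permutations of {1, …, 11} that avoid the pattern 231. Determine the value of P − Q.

Weakly increasing sequences with a_i ≤ i biject with Dyck paths of semilength 12, so there are C_12. So P = C_12 = 208012.
Permutations of [n] avoiding any single length-3 pattern are counted by C_n; here n = 11. So Q = C_11 = 58786.
P − Q = 208012 − 58786 = 149226.

149226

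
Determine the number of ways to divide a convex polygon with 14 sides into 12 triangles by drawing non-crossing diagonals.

A convex 14-gon is triangulated into 12 triangles, and the number of such triangulations is the Catalan number C_{14−2} = C_12.
C_12 = C(24,12)/13 = 2704156/13 = 208012.

208012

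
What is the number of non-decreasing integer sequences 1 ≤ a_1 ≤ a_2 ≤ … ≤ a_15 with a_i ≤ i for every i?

Such sub-staircase sequences of length n are counted by C_n; here n = 15.
C_15 = C(30,15)/16 = 155117520/16 = 9694845.

9694845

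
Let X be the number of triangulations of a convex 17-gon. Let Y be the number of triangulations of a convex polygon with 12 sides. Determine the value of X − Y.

The number of triangulations of a 17-gon is the Catalan number C_15 (index = sides − 2). So X = C_15 = 9694845.
A convex 12-gon is triangulated into 10 triangles, and the number of such triangulations is the Catalan number C_{12−2} = C_10. So Y = C_10 = 16796.
X − Y = 9694845 − 16796 = 9678049.

9678049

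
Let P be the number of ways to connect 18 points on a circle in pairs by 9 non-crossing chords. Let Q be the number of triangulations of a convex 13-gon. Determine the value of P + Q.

Non-crossing perfect matchings of 2n points on a circle are counted by C_n; with 18 points, n = 9. So P = C_9 = 4862.
Triangulations of a convex m-gon are counted by C_{m−2}; with m = 13 this is C_11. So Q = C_11 = 58786.
P + Q = 4862 + 58786 = 63648.

63648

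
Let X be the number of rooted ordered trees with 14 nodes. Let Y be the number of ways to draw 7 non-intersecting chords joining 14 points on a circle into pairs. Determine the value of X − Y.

742471

A rooted plane tree on 14 nodes has 13 edges, and such trees are counted by C_13. So X = C_13 = 742900.
Pairing 14 circle points by 7 non-crossing chords gives C_7 matchings. So Y = C_7 = 429.
X − Y = 742900 − 429 = 742471.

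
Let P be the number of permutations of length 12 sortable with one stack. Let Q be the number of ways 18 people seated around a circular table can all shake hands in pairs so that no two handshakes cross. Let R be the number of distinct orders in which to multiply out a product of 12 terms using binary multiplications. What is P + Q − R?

154088

By Knuth's characterisation, the stack-sortable permutations of length 12 are the 231-avoiders, numbering C_12. So P = C_12 = 208012.
With 18 = 2·9 people, non-crossing handshake pairings are non-crossing perfect matchings on a circle, counted by C_9. So Q = C_9 = 4862.
Ways to associate a product of 12 factors correspond to binary trees on 12 leaves, so the count is C_11. So R = C_11 = 58786.
P + Q − R = 208012 + 4862 − 58786 = 154088.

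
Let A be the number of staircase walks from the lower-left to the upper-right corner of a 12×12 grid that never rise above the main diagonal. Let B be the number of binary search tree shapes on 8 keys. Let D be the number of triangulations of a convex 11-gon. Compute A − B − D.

Monotone paths in an n×n grid that stay weakly below the diagonal are counted by C_n; here n = 12. So A = C_12 = 208012.
Rooted binary trees with 8 nodes (each child slot possibly empty) number C_8. So B = C_8 = 1430.
The number of triangulations of an 11-gon is the Catalan number C_9 (index = sides − 2). So D = C_9 = 4862.
A − B − D = 208012 − 1430 − 4862 = 201720.

201720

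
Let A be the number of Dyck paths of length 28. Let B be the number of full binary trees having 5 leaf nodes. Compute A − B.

2674426

Paths of 14 up- and 14 down-steps that never dip below the axis are Dyck paths; their count is C_14. So A = C_14 = 2674440.
Full binary trees with 5 leaves have 5−1 = 4 internal nodes, so there are C_4 of them. So B = C_4 = 14.
A − B = 2674440 − 14 = 2674426.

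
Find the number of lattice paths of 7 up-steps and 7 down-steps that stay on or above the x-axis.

429

A Dyck path with 7 up-steps and 7 down-steps has semilength 7, so there are C_7 of them.
C_7 = C(14,7)/8 = 3432/8 = 429.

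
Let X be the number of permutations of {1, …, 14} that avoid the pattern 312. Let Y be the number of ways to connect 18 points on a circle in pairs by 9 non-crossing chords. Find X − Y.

Permutations of [n] avoiding any single length-3 pattern are counted by C_n; here n = 14. So X = C_14 = 2674440.
Pairing 18 circle points by 9 non-crossing chords gives C_9 matchings. So Y = C_9 = 4862.
X − Y = 2674440 − 4862 = 2669578.

2669578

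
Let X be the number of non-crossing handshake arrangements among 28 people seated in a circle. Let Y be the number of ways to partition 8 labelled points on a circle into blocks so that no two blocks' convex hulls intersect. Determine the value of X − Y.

Non-crossing handshake pairings of 2n people are counted by C_n; 28 people gives n = 14. So X = C_14 = 2674440.
The non-crossing partitions of [8] form a lattice of size C_8. So Y = C_8 = 1430.
X − Y = 2674440 − 1430 = 2673010.

2673010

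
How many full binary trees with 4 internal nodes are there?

14

Full binary trees with n internal nodes are counted by C_n; here n = 4.
C_4 = C(8,4)/5 = 70/5 = 14.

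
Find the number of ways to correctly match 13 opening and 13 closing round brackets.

742900

With 13 pairs the number of balanced bracket strings is the Catalan number C_13.
C_13 = C_12 · 2(2·12+1)/(12+2) = 208012 · 50/14 = 742900.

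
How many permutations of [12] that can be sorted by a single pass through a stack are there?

208012

By Knuth's characterisation, the stack-sortable permutations of length 12 are the 231-avoiders, numbering C_12.
C_12 = C_11 · 2(2·11+1)/(11+2) = 58786 · 46/13 = 208012.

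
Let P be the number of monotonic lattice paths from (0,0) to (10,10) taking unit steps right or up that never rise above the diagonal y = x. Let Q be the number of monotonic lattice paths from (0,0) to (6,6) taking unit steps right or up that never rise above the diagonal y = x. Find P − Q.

16664

Monotone paths in an n×n grid that stay weakly below the diagonal are counted by C_n; here n = 10. So P = C_10 = 16796.
Monotone paths in an n×n grid that stay weakly below the diagonal are counted by C_n; here n = 6. So Q = C_6 = 132.
P − Q = 16796 − 132 = 16664.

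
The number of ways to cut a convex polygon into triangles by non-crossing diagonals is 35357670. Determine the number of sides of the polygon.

Triangulations of a convex m-gon are counted by C_{m−2}, and C_16 = 35357670.
So m − 2 = 16, giving m = 18 sides.

18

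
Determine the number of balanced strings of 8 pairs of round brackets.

1430

With 8 pairs the number of balanced bracket strings is the Catalan number C_8.
C_8 = C(16,8)/9 = 12870/9 = 1430.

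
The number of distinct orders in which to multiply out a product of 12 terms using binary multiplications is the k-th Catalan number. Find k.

Ways to associate a product of 12 factors correspond to binary trees on 12 leaves, so the count is C_11.

11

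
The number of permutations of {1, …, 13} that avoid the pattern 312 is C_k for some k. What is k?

13

Permutations of [n] avoiding any single length-3 pattern are counted by C_n; here n = 13.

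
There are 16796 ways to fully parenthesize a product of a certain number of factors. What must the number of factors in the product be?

11

Parenthesizations of m factors are counted by C_{m−1}. The Catalan number equal to 16796 is C_10.
So the index is 10, and the number of factors is 10 + 1 = 11.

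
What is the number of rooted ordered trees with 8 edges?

A rooted plane tree with 8 edges has 9 nodes, and the count is C_8.
C_8 = C_7 · 2(2·7+1)/(7+2) = 429 · 30/9 = 1430.

1430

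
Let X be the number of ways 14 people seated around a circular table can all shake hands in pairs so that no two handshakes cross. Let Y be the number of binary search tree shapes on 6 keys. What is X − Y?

297

With 14 = 2·7 people, non-crossing handshake pairings are non-crossing perfect matchings on a circle, counted by C_7. So X = C_7 = 429.
Binary trees (left/right distinguished) on n nodes are counted by C_n; here n = 6. So Y = C_6 = 132.
X − Y = 429 − 132 = 297.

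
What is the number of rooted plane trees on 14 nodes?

Rooted ordered (plane) trees on m nodes have m−1 edges and are counted by C_{m−1}; m = 14 gives C_13.
C_13 = C(26,13)/14 = 10400600/14 = 742900.

742900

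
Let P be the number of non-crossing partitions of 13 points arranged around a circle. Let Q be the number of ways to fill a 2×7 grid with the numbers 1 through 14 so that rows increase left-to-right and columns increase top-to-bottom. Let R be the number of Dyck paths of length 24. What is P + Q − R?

The non-crossing partitions of [13] form a lattice of size C_13. So P = C_13 = 742900.
By the hook-length formula (or a Dyck-path bijection), SYT of shape 2×7 number C_7. So Q = C_7 = 429.
Paths of 12 up- and 12 down-steps that never dip below the axis are Dyck paths; their count is C_12. So R = C_12 = 208012.
P + Q − R = 742900 + 429 − 208012 = 535317.

535317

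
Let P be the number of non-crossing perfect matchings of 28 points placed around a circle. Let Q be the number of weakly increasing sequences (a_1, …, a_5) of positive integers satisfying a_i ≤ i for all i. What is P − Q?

2674398

Non-crossing perfect matchings of 2n points on a circle are counted by C_n; with 28 points, n = 14. So P = C_14 = 2674440.
Weakly increasing sequences with a_i ≤ i biject with Dyck paths of semilength 5, so there are C_5. So Q = C_5 = 42.
P − Q = 2674440 − 42 = 2674398.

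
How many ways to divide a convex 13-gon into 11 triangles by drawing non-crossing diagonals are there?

58786

Triangulations of a convex m-gon are counted by C_{m−2}; with m = 13 this is C_11.
C_11 = C_10 · 2(2·10+1)/(10+2) = 16796 · 42/12 = 58786.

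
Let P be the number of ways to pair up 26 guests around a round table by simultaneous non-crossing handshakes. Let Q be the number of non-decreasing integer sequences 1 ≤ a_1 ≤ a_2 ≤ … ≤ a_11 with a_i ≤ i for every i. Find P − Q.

684114

With 26 = 2·13 people, non-crossing handshake pairings are non-crossing perfect matchings on a circle, counted by C_13. So P = C_13 = 742900.
Weakly increasing sequences with a_i ≤ i biject with Dyck paths of semilength 11, so there are C_11. So Q = C_11 = 58786.
P − Q = 742900 − 58786 = 684114.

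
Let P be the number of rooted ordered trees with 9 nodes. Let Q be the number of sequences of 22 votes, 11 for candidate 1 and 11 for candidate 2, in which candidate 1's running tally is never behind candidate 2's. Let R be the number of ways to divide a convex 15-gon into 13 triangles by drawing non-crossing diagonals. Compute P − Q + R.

685544

Rooted ordered (plane) trees on m nodes have m−1 edges and are counted by C_{m−1}; m = 9 gives C_8. So P = C_8 = 1430.
Ballot sequences with n votes each where one side never trails are Dyck words, counted by C_n; here n = 11. So Q = C_11 = 58786.
Triangulations of a convex m-gon are counted by C_{m−2}; with m = 15 this is C_13. So R = C_13 = 742900.
P − Q + R = 1430 − 58786 + 742900 = 685544.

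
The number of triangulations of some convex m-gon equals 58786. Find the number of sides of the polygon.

13

Triangulations of a convex m-gon are counted by C_{m−2}; 58786 = C_11.
So m − 2 = 11, giving m = 13 sides.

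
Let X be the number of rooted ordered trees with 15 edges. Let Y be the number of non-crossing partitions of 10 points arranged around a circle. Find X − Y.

9678049

A rooted plane tree with 15 edges has 16 nodes, and the count is C_15. So X = C_15 = 9694845.
The non-crossing partitions of [10] form a lattice of size C_10. So Y = C_10 = 16796.
X − Y = 9694845 − 16796 = 9678049.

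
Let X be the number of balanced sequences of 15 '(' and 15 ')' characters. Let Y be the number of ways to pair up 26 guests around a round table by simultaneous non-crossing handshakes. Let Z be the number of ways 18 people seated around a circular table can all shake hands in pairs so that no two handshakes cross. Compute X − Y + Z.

8956807

A balanced arrangement of 15 bracket pairs is a Dyck word of semilength 15, so the count is C_15. So X = C_15 = 9694845.
With 26 = 2·13 people, non-crossing handshake pairings are non-crossing perfect matchings on a circle, counted by C_13. So Y = C_13 = 742900.
Non-crossing handshake pairings of 2n people are counted by C_n; 18 people gives n = 9. So Z = C_9 = 4862.
X − Y + Z = 9694845 − 742900 + 4862 = 8956807.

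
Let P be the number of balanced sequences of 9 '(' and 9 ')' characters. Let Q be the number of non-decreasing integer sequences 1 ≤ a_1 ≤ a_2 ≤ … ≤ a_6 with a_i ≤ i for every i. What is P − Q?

4730

With 9 pairs the number of balanced bracket strings is the Catalan number C_9. So P = C_9 = 4862.
Weakly increasing sequences with a_i ≤ i biject with Dyck paths of semilength 6, so there are C_6. So Q = C_6 = 132.
P − Q = 4862 − 132 = 4730.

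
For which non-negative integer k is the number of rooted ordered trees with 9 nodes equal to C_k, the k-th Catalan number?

8

Rooted ordered (plane) trees on m nodes have m−1 edges and are counted by C_{m−1}; m = 9 gives C_8.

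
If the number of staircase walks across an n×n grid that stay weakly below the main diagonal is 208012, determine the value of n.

Such diagonal-avoiding paths in an n×n grid are counted by C_n, and C_12 = 208012.

12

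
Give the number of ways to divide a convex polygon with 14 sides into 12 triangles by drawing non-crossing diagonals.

208012

A convex 14-gon is triangulated into 12 triangles, and the number of such triangulations is the Catalan number C_{14−2} = C_12.
C_12 = C(24,12)/13 = 2704156/13 = 208012.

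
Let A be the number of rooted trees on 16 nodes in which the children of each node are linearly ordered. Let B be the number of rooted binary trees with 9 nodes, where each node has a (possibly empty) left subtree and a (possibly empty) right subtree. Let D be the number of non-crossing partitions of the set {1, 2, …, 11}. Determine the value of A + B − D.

9640921

A rooted plane tree on 16 nodes has 15 edges, and such trees are counted by C_15. So A = C_15 = 9694845.
There are C_n binary search tree shapes on n keys; with n = 9 that is C_9. So B = C_9 = 4862.
Non-crossing partitions of an n-element set are counted by C_n; here n = 11. So D = C_11 = 58786.
A + B − D = 9694845 + 4862 − 58786 = 9640921.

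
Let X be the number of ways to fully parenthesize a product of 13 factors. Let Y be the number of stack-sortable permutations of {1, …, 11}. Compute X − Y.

149226

Ways to associate a product of 13 factors correspond to binary trees on 13 leaves, so the count is C_12. So X = C_12 = 208012.
By Knuth's characterisation, the stack-sortable permutations of length 11 are the 231-avoiders, numbering C_11. So Y = C_11 = 58786.
X − Y = 208012 − 58786 = 149226.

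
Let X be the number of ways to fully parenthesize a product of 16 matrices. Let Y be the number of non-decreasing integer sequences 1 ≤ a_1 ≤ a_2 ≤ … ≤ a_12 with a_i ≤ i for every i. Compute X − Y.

Ways to associate a product of 16 factors correspond to binary trees on 16 leaves, so the count is C_15. So X = C_15 = 9694845.
Weakly increasing sequences with a_i ≤ i biject with Dyck paths of semilength 12, so there are C_12. So Y = C_12 = 208012.
X − Y = 9694845 − 208012 = 9486833.

9486833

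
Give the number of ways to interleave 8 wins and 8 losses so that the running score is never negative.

Ballot sequences with n votes each where one side never trails are Dyck words, counted by C_n; here n = 8.
C_8 = 1430.

1430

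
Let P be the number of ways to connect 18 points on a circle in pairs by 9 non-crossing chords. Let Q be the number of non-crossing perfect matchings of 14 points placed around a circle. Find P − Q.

Non-crossing perfect matchings of 2n points on a circle are counted by C_n; with 18 points, n = 9. So P = C_9 = 4862.
Pairing 14 circle points by 7 non-crossing chords gives C_7 matchings. So Q = C_7 = 429.
P − Q = 4862 − 429 = 4433.

4433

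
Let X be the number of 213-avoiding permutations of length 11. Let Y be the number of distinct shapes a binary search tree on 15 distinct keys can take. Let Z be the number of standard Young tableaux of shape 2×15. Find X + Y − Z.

Permutations of [n] avoiding any single length-3 pattern are counted by C_n; here n = 11. So X = C_11 = 58786.
Rooted binary trees with 15 nodes (each child slot possibly empty) number C_15. So Y = C_15 = 9694845.
By the hook-length formula (or a Dyck-path bijection), SYT of shape 2×15 number C_15. So Z = C_15 = 9694845.
X + Y − Z = 58786 + 9694845 − 9694845 = 58786.

58786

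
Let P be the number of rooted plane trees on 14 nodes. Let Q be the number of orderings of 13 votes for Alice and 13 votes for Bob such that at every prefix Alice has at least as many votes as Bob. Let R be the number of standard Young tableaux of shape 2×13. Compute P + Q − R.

A rooted plane tree on 14 nodes has 13 edges, and such trees are counted by C_13. So P = C_13 = 742900.
Reading a vote for the leader as '(' and for the other as ')' turns such a sequence into a balanced string of 13 pairs, so the count is C_13. So Q = C_13 = 742900.
Standard Young tableaux of shape 2×n are counted by C_n; here n = 13. So R = C_13 = 742900.
P + Q − R = 742900 + 742900 − 742900 = 742900.

742900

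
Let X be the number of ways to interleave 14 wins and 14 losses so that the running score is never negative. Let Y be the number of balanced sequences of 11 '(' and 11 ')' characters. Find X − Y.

2615654

Reading a vote for the leader as '(' and for the other as ')' turns such a sequence into a balanced string of 14 pairs, so the count is C_14. So X = C_14 = 2674440.
Balanced strings of n pairs of brackets are counted by C_n; here n = 11. So Y = C_11 = 58786.
X − Y = 2674440 − 58786 = 2615654.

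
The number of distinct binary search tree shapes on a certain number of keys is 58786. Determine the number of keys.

11

Binary search tree shapes on n keys are counted by C_n; 58786 = C_11.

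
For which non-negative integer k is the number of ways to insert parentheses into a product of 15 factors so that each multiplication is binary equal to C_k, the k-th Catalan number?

Ways to associate a product of 15 factors correspond to binary trees on 15 leaves, so the count is C_14.

14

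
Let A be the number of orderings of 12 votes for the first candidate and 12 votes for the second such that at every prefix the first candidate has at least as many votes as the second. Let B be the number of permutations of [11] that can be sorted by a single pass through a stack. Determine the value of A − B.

149226

Ballot sequences with n votes each where one side never trails are Dyck words, counted by C_n; here n = 12. So A = C_12 = 208012.
By Knuth's characterisation, the stack-sortable permutations of length 11 are the 231-avoiders, numbering C_11. So B = C_11 = 58786.
A − B = 208012 − 58786 = 149226.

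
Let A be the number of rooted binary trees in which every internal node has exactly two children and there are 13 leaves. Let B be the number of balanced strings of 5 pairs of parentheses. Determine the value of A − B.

207970

A full binary tree with L leaves has L−1 internal nodes and is counted by C_{L−1}; L = 13 gives C_12. So A = C_12 = 208012.
Balanced strings of n pairs of brackets are counted by C_n; here n = 5. So B = C_5 = 42.
A − B = 208012 − 42 = 207970.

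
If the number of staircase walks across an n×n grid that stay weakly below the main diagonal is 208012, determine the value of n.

Such diagonal-avoiding paths in an n×n grid are counted by C_n, and C_12 = 208012.

12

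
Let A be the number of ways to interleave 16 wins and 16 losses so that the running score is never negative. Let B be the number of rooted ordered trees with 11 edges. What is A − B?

Ballot sequences with n votes each where one side never trails are Dyck words, counted by C_n; here n = 16. So A = C_16 = 35357670.
A rooted plane tree with 11 edges has 12 nodes, and the count is C_11. So B = C_11 = 58786.
A − B = 35357670 − 58786 = 35298884.

35298884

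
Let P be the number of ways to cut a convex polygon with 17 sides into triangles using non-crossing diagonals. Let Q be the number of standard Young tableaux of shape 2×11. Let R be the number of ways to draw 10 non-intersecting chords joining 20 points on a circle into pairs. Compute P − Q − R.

9619263

The number of triangulations of a 17-gon is the Catalan number C_15 (index = sides − 2). So P = C_15 = 9694845.
By the hook-length formula (or a Dyck-path bijection), SYT of shape 2×11 number C_11. So Q = C_11 = 58786.
Non-crossing perfect matchings of 2n points on a circle are counted by C_n; with 20 points, n = 10. So R = C_10 = 16796.
P − Q − R = 9694845 − 58786 − 16796 = 9619263.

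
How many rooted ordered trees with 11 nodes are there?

A rooted plane tree on 11 nodes has 10 edges, and such trees are counted by C_10.
C_10 = C(20,10)/11 = 184756/11 = 16796.

16796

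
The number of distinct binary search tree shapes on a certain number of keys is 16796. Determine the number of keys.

10

Binary search tree shapes on n keys are counted by C_n. The Catalan number equal to 16796 is C_10.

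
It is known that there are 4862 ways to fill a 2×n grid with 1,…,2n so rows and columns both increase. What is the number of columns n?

9

Standard Young tableaux of shape 2×n are counted by C_n. The Catalan number equal to 4862 is C_9.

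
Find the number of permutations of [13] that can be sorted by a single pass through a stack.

By Knuth's characterisation, the stack-sortable permutations of length 13 are the 231-avoiders, numbering C_13.
C_13 = C(26,13)/14 = 10400600/14 = 742900.

742900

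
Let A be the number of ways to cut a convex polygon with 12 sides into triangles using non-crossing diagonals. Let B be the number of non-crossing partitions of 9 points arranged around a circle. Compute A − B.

11934

A convex 12-gon is triangulated into 10 triangles, and the number of such triangulations is the Catalan number C_{12−2} = C_10. So A = C_10 = 16796.
The non-crossing partitions of [9] form a lattice of size C_9. So B = C_9 = 4862.
A − B = 16796 − 4862 = 11934.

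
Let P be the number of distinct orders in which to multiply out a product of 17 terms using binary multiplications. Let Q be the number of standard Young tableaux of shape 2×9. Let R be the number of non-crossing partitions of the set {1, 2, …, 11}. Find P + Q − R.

35303746

Ways to associate a product of 17 factors correspond to binary trees on 17 leaves, so the count is C_16. So P = C_16 = 35357670.
Standard Young tableaux of shape 2×n are counted by C_n; here n = 9. So Q = C_9 = 4862.
The non-crossing partitions of [11] form a lattice of size C_11. So R = C_11 = 58786.
P + Q − R = 35357670 + 4862 − 58786 = 35303746.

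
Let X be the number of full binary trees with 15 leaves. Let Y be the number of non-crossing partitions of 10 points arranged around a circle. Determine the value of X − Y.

2657644

Full binary trees with 15 leaves have 15−1 = 14 internal nodes, so there are C_14 of them. So X = C_14 = 2674440.
Non-crossing partitions of an n-element set are counted by C_n; here n = 10. So Y = C_10 = 16796.
X − Y = 2674440 − 16796 = 2657644.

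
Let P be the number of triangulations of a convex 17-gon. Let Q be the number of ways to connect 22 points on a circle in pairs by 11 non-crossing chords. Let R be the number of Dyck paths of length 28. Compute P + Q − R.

Triangulations of a convex m-gon are counted by C_{m−2}; with m = 17 this is C_15. So P = C_15 = 9694845.
Non-crossing perfect matchings of 2n points on a circle are counted by C_n; with 22 points, n = 11. So Q = C_11 = 58786.
Dyck paths of semilength n (length 2n) are counted by C_n; here n = 14. So R = C_14 = 2674440.
P + Q − R = 9694845 + 58786 − 2674440 = 7079191.

7079191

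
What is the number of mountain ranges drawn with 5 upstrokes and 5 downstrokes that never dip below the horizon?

A Dyck path with 5 up-steps and 5 down-steps has semilength 5, so there are C_5 of them.
C_5 = 42.

42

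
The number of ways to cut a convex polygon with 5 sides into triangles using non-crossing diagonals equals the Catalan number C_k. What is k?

3

The number of triangulations of a 5-gon is the Catalan number C_3 (index = sides − 2).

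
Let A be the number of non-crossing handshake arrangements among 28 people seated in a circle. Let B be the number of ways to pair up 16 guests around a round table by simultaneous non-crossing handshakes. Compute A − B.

Non-crossing handshake pairings of 2n people are counted by C_n; 28 people gives n = 14. So A = C_14 = 2674440.
Non-crossing handshake pairings of 2n people are counted by C_n; 16 people gives n = 8. So B = C_8 = 1430.
A − B = 2674440 − 1430 = 2673010.

2673010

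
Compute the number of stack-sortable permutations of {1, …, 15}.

Stack-sortable permutations are exactly the 231-avoiding ones, counted by C_n; here n = 15.
C_15 = C(30,15)/16 = 155117520/16 = 9694845.

9694845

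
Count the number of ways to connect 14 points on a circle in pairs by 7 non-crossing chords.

Pairing 14 circle points by 7 non-crossing chords gives C_7 matchings.
C_7 = C(14,7)/8 = 3432/8 = 429.

429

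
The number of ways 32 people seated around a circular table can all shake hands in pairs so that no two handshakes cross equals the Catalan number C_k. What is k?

Non-crossing handshake pairings of 2n people are counted by C_n; 32 people gives n = 16.

16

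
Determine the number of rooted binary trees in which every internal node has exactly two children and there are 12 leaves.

A full binary tree with L leaves has L−1 internal nodes and is counted by C_{L−1}; L = 12 gives C_11.
C_11 = C_10 · 2(2·10+1)/(10+2) = 16796 · 42/12 = 58786.

58786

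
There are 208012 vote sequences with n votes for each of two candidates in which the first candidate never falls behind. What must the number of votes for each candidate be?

Such ballot sequences with n votes each are counted by C_n. The Catalan number equal to 208012 is C_12.

12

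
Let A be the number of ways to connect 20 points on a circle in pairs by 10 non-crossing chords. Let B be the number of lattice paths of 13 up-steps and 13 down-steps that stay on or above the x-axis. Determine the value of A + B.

Non-crossing perfect matchings of 2n points on a circle are counted by C_n; with 20 points, n = 10. So A = C_10 = 16796.
Paths of 13 up- and 13 down-steps that never dip below the axis are Dyck paths; their count is C_13. So B = C_13 = 742900.
A + B = 16796 + 742900 = 759696.

759696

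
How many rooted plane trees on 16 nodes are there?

9694845

Rooted ordered (plane) trees on m nodes have m−1 edges and are counted by C_{m−1}; m = 16 gives C_15.
C_15 = C_14 · 2(2·14+1)/(14+2) = 2674440 · 58/16 = 9694845.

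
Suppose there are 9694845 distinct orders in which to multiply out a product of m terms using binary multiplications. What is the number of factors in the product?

16

Parenthesizations of m factors are counted by C_{m−1}, and C_15 = 9694845.
So the index is 15, and the number of factors is 15 + 1 = 16.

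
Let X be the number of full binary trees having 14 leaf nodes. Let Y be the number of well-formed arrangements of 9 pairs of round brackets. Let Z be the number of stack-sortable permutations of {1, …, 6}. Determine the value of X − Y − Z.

737906

Full binary trees with 14 leaves have 14−1 = 13 internal nodes, so there are C_13 of them. So X = C_13 = 742900.
A balanced arrangement of 9 bracket pairs is a Dyck word of semilength 9, so the count is C_9. So Y = C_9 = 4862.
By Knuth's characterisation, the stack-sortable permutations of length 6 are the 231-avoiders, numbering C_6. So Z = C_6 = 132.
X − Y − Z = 742900 − 4862 − 132 = 737906.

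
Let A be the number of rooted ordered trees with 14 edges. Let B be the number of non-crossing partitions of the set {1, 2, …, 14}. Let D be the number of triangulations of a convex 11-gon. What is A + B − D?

A rooted plane tree with 14 edges has 15 nodes, and the count is C_14. So A = C_14 = 2674440.
Non-crossing partitions of an n-element set are counted by C_n; here n = 14. So B = C_14 = 2674440.
Triangulations of a convex m-gon are counted by C_{m−2}; with m = 11 this is C_9. So D = C_9 = 4862.
A + B − D = 2674440 + 2674440 − 4862 = 5344018.

5344018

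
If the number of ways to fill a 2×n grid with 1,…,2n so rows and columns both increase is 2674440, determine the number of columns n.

14

Standard Young tableaux of shape 2×n are counted by C_n. Since C_14 = 2674440, the index is 14.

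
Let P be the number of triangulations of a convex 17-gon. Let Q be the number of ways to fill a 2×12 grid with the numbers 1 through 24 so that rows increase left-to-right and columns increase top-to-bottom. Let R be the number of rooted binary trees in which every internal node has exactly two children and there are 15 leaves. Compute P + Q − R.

Triangulations of a convex m-gon are counted by C_{m−2}; with m = 17 this is C_15. So P = C_15 = 9694845.
Standard Young tableaux of shape 2×n are counted by C_n; here n = 12. So Q = C_12 = 208012.
Full binary trees with 15 leaves have 15−1 = 14 internal nodes, so there are C_14 of them. So R = C_14 = 2674440.
P + Q − R = 9694845 + 208012 − 2674440 = 7228417.

7228417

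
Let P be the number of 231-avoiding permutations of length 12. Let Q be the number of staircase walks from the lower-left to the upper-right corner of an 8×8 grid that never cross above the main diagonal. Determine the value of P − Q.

For any fixed pattern of length 3, the pattern-avoiding permutations of [12] number C_12. So P = C_12 = 208012.
Monotone paths in an n×n grid that stay weakly below the diagonal are counted by C_n; here n = 8. So Q = C_8 = 1430.
P − Q = 208012 − 1430 = 206582.

206582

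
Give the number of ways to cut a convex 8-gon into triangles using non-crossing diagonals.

132

The number of triangulations of an 8-gon is the Catalan number C_6 (index = sides − 2).
C_6 = C_5 · 2(2·5+1)/(5+2) = 42 · 22/7 = 132.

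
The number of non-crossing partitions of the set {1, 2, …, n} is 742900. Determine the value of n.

13

Non-crossing partitions of [n] are counted by C_n, and C_13 = 742900.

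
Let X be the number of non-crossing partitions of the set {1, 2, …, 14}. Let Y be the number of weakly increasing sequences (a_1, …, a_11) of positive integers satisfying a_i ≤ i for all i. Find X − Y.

The non-crossing partitions of [14] form a lattice of size C_14. So X = C_14 = 2674440.
Weakly increasing sequences with a_i ≤ i biject with Dyck paths of semilength 11, so there are C_11. So Y = C_11 = 58786.
X − Y = 2674440 − 58786 = 2615654.

2615654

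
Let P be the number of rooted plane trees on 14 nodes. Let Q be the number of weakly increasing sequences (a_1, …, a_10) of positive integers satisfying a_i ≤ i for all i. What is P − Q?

726104

Rooted ordered (plane) trees on m nodes have m−1 edges and are counted by C_{m−1}; m = 14 gives C_13. So P = C_13 = 742900.
Weakly increasing sequences with a_i ≤ i biject with Dyck paths of semilength 10, so there are C_10. So Q = C_10 = 16796.
P − Q = 742900 − 16796 = 726104.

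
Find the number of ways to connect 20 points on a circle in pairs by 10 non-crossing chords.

16796

Non-crossing perfect matchings of 2n points on a circle are counted by C_n; with 20 points, n = 10.
C_10 = C_9 · 2(2·9+1)/(9+2) = 4862 · 38/11 = 16796.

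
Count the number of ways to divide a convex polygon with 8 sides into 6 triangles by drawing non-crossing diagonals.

The number of triangulations of an 8-gon is the Catalan number C_6 (index = sides − 2).
C_6 = C(12,6)/7 = 924/7 = 132.

132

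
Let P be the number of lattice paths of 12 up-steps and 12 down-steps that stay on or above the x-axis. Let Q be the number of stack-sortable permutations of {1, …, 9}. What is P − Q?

A Dyck path with 12 up-steps and 12 down-steps has semilength 12, so there are C_12 of them. So P = C_12 = 208012.
Stack-sortable permutations are exactly the 231-avoiding ones, counted by C_n; here n = 9. So Q = C_9 = 4862.
P − Q = 208012 − 4862 = 203150.

203150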